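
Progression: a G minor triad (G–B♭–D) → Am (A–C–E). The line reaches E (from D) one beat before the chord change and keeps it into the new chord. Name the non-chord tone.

The harmony at that moment is G minor triad (G, B♭, D); E is not a chord tone.
It is approached by step up from D and then sustained as the same pitch into the next harmony.
Arriving early and becoming a chord tone when the harmony changes — an anticipation.

E is an anticipation.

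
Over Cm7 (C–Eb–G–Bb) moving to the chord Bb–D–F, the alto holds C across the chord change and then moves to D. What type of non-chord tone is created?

C is a retardation.

The harmony at that moment is Bb major triad (Bb, D, F); C is not a chord tone.
It is held over (the same pitch as the preceding C) and left by step up to D.
Held over from the previous chord and resolving up by step — a retardation.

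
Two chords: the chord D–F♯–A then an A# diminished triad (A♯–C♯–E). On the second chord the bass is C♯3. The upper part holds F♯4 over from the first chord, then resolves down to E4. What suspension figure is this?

At the second chord the bass is C♯3. The suspended F♯4 lies a fourth above the bass; after resolving down by step to E4, the interval above the bass becomes a third.
Suspension figures are named by those two intervals: 4–3.

4–3 suspension.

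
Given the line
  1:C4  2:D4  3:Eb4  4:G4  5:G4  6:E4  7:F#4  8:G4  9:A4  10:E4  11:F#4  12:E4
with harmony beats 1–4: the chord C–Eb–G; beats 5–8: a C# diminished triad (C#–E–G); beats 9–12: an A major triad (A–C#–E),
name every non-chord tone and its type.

D4 (beat 2) — passing tone; F#4 (beat 7) — passing tone; F#4 (beat 11) — neighbor tone.

The harmony at that moment is C minor triad (C, Eb, G); D4 is not a chord tone.
It is approached by step up from C4 and left by step up to Eb4.
Step in, step out in the same direction — a passing tone.
The harmony at that moment is C# diminished triad (C#, E, G); F#4 is not a chord tone.
It is approached by step up from E4 and left by step up to G4.
Step in, step out in the same direction — a passing tone.
The harmony at that moment is A major triad (A, C#, E); F#4 is not a chord tone.
It is approached by step up from E4 and left by step down to E4.
Step away and step back to the same note — a neighbor tone (upper neighbor).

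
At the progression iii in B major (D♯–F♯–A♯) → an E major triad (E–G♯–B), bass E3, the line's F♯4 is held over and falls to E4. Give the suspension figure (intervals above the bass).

At the second chord the bass is E3. The suspended F♯4 lies a ninth above the bass; after resolving down by step to E4, the interval above the bass becomes an octave.
Suspension figures are named by those two intervals: 9–8.

9–8 suspension.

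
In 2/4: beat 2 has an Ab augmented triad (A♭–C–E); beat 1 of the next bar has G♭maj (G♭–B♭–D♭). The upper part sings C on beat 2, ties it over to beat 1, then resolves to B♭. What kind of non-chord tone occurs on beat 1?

The harmony at that moment is G♭ major triad (G♭, B♭, D♭); C is not a chord tone.
It is held over (the same pitch as the preceding C) and left by step down to B♭.
Held over from the previous chord and resolving down by step — a suspension.

Suspension.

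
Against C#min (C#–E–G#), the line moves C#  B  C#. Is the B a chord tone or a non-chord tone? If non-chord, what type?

Non-chord tone — a neighbor tone.

The harmony at that moment is C# minor triad (C#, E, G#); B is not a chord tone.
It is approached by step down from C# and left by step up to C#.
Step away and step back to the same note — a neighbor tone (lower neighbor).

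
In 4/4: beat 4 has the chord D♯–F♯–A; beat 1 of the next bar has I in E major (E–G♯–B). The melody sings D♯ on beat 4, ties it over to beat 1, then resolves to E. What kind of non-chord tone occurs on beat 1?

Retardation.

The harmony at that moment is E major triad (E, G♯, B); D♯ is not a chord tone.
It is held over (the same pitch as the preceding D♯) and left by step up to E.
Held over from the previous chord and resolving up by step — a retardation.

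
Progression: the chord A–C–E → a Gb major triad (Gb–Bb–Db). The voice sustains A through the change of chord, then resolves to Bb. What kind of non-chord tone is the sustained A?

A is a retardation.

The harmony at that moment is Gb major triad (Gb, Bb, Db); A is not a chord tone.
It is held over (the same pitch as the preceding A) and left by step up to Bb.
Held over from the previous chord and resolving up by step — a retardation.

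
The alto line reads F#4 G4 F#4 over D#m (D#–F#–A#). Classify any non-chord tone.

The harmony at that moment is D# minor triad (D#, F#, A#); G4 is not a chord tone.
It is approached by step up from F#4 and left by step down to F#4.
Step away and step back to the same note — a neighbor tone (upper neighbor).

G4 is a neighbor tone.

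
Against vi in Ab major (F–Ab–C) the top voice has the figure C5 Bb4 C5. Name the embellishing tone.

The harmony at that moment is F minor triad (F, Ab, C); Bb4 is not a chord tone.
It is approached by step down from C5 and left by step up to C5.
Step away and step back to the same note — a neighbor tone (lower neighbor).

Bb4 is a neighbor tone.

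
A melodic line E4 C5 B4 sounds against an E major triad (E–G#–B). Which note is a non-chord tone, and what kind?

C5 is an appoggiatura.

The harmony at that moment is E major triad (E, G#, B); C5 is not a chord tone.
It is approached by leap up from E4 and left by step down to B4.
Leap in, step out — an appoggiatura.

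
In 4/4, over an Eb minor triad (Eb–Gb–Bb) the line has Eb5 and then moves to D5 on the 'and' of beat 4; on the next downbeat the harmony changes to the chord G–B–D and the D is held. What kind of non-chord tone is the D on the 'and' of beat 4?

Anticipation.

The harmony at that moment is Eb minor triad (Eb, Gb, Bb); D5 is not a chord tone.
It is approached by step down from Eb5 and then sustained as the same pitch into the next harmony.
Arriving early and becoming a chord tone when the harmony changes — an anticipation.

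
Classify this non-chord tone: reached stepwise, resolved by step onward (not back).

Approach: by step. Departure: by step, continuing in the same direction.
Stepwise on both sides with no change of direction means the note fills in the space between two different chord tones — a passing tone. (Had it turned back to its starting note it would be a neighbor tone instead.)

Passing tone.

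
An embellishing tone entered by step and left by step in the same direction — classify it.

Passing tone.

Approach: by step. Departure: by step, continuing in the same direction.
Stepwise on both sides with no change of direction means the note fills in the space between two different chord tones — a passing tone. (Had it turned back to its starting note it would be a neighbor tone instead.)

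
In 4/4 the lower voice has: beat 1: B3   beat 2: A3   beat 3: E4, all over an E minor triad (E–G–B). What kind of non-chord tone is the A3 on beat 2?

Escape tone.

The harmony at that moment is E minor triad (E, G, B); A3 is not a chord tone.
It is approached by step down from B3 and left by leap up to E4.
Step in, leap out, on a weak beat — an escape tone.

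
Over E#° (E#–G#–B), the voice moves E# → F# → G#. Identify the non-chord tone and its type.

F# is a passing tone.

The harmony at that moment is E# diminished triad (E#, G#, B); F# is not a chord tone.
It is approached by step up from E# and left by step up to G#.
Step in, step out in the same direction — a passing tone.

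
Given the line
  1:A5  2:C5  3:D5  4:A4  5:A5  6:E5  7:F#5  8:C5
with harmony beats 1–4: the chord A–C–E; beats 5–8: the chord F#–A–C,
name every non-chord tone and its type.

The harmony at that moment is A minor triad (A, C, E); D5 is not a chord tone.
It is approached by step up from C5 and left by leap down to A4.
Step in, leap out — an escape tone.
The harmony at that moment is F# diminished triad (F#, A, C); E5 is not a chord tone.
It is approached by leap down from A5 and left by step up to F#5.
Leap in, step out — an appoggiatura.

D5 (beat 3) — escape tone; E5 (beat 6) — appoggiatura.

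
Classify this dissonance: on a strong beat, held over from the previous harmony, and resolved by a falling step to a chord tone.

Suspension.

Approach: by preparation — the pitch is first a chord tone, then held (tied or repeated) while the harmony changes under it. Departure: down by step. Metric position: strong.
A prepared dissonance that resolves downward by step — a suspension. (The same figure resolving upward would be a retardation.)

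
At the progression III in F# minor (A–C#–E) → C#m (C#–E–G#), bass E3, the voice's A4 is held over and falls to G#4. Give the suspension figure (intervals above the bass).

At the second chord the bass is E3. The suspended A4 lies a fourth above the bass; after resolving down by step to G#4, the interval above the bass becomes a third.
Suspension figures are named by those two intervals: 4–3.

4–3 suspension.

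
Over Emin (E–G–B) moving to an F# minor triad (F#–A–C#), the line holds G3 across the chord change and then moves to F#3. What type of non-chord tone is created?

G3 is a suspension.

The harmony at that moment is F# minor triad (F#, A, C#); G3 is not a chord tone.
It is held over (the same pitch as the preceding G3) and left by step down to F#3.
Held over from the previous chord and resolving down by step — a suspension.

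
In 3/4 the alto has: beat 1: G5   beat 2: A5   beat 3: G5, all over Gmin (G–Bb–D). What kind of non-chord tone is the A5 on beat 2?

The harmony at that moment is G minor triad (G, Bb, D); A5 is not a chord tone.
It is approached by step up from G5 and left by step down to G5.
Step away and step back to the same note — a neighbor tone (upper neighbor).

Upper neighbor tone.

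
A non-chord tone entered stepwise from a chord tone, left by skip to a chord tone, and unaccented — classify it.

Approach: by step. Departure: by leap. Metric position: weak.
Step in, leap out, from a weak position — an escape tone (échappée). (It is the mirror image of the appoggiatura, which leaps in and steps out on a strong beat.)

Escape tone.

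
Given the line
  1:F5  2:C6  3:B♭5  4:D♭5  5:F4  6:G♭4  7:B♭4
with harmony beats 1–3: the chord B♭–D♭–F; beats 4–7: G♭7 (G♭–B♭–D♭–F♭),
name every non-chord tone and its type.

C6 (beat 2) — appoggiatura; F4 (beat 5) — appoggiatura.

The harmony at that moment is B♭ minor triad (B♭, D♭, F); C6 is not a chord tone.
It is approached by leap up from F5 and left by step down to B♭5.
Leap in, step out — an appoggiatura.
The harmony at that moment is G♭ dominant seventh chord (G♭, B♭, D♭, F♭); F4 is not a chord tone.
It is approached by leap down from D♭5 and left by step up to G♭4.
Leap in, step out — an appoggiatura.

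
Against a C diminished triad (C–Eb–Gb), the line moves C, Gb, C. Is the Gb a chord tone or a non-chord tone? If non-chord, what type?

Chord tone (the fifth of C diminished triad).

C diminished triad contains C, Eb, Gb; Gb is the fifth, so it is a chord tone.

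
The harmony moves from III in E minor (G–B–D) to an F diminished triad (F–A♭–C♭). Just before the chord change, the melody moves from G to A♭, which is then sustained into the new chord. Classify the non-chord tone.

The harmony at that moment is G major triad (G, B, D); A♭ is not a chord tone.
It is approached by step up from G and then sustained as the same pitch into the next harmony.
Arriving early and becoming a chord tone when the harmony changes — an anticipation.

A♭ is an anticipation.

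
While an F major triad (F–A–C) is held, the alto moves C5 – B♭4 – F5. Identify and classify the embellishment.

B♭4 is an escape tone.

The harmony at that moment is F major triad (F, A, C); B♭4 is not a chord tone.
It is approached by step down from C5 and left by leap up to F5.
Step in, leap out — an escape tone.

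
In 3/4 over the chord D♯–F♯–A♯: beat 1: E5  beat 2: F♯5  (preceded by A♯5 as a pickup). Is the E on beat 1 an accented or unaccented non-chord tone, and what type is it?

Accented appoggiatura.

The harmony at that moment is D♯ minor triad (D♯, F♯, A♯); E5 is not a chord tone.
It is approached by leap down from A♯5 and left by step up to F♯5.
Leap in, step out — an appoggiatura.
It falls on the downbeat, so it is accented.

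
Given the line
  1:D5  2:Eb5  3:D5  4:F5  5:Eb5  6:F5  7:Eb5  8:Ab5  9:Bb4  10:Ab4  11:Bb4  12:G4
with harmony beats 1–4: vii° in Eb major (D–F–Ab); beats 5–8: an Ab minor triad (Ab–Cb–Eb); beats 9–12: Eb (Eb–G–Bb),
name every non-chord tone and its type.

Eb5 (beat 2) — neighbor tone; F5 (beat 6) — neighbor tone; Ab4 (beat 10) — neighbor tone.

The harmony at that moment is D diminished triad (D, F, Ab); Eb5 is not a chord tone.
It is approached by step up from D5 and left by step down to D5.
Step away and step back to the same note — a neighbor tone (upper neighbor).
The harmony at that moment is Ab minor triad (Ab, Cb, Eb); F5 is not a chord tone.
It is approached by step up from Eb5 and left by step down to Eb5.
Step away and step back to the same note — a neighbor tone (upper neighbor).
The harmony at that moment is Eb major triad (Eb, G, Bb); Ab4 is not a chord tone.
It is approached by step down from Bb4 and left by step up to Bb4.
Step away and step back to the same note — a neighbor tone (lower neighbor).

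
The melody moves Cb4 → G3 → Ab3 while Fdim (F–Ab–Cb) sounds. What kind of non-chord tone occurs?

G3 is an appoggiatura.

The harmony at that moment is F diminished triad (F, Ab, Cb); G3 is not a chord tone.
It is approached by leap down from Cb4 and left by step up to Ab3.
Leap in, step out — an appoggiatura.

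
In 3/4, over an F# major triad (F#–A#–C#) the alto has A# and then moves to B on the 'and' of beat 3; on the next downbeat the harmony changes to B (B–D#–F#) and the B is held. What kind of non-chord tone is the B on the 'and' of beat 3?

The harmony at that moment is F# major triad (F#, A#, C#); B is not a chord tone.
It is approached by step up from A# and then sustained as the same pitch into the next harmony.
Arriving early and becoming a chord tone when the harmony changes — an anticipation.

Anticipation.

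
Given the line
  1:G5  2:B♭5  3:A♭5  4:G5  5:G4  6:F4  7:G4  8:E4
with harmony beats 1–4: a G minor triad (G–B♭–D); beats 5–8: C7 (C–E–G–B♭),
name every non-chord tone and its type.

A♭5 (beat 3) — passing tone; F4 (beat 6) — neighbor tone.

The harmony at that moment is G minor triad (G, B♭, D); A♭5 is not a chord tone.
It is approached by step down from B♭5 and left by step down to G5.
Step in, step out in the same direction — a passing tone.
The harmony at that moment is C dominant seventh chord (C, E, G, B♭); F4 is not a chord tone.
It is approached by step down from G4 and left by step up to G4.
Step away and step back to the same note — a neighbor tone (lower neighbor).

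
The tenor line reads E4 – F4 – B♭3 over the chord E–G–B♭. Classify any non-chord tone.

The harmony at that moment is E diminished triad (E, G, B♭); F4 is not a chord tone.
It is approached by step up from E4 and left by leap down to B♭3.
Step in, leap out — an escape tone.

F4 is an escape tone.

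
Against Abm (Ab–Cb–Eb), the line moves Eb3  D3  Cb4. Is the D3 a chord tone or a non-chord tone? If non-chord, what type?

The harmony at that moment is Ab minor triad (Ab, Cb, Eb); D3 is not a chord tone.
It is approached by step down from Eb3 and left by leap up to Cb4.
Step in, leap out — an escape tone.

Non-chord tone — an escape tone.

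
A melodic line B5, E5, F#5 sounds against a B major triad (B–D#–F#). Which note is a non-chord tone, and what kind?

The harmony at that moment is B major triad (B, D#, F#); E5 is not a chord tone.
It is approached by leap down from B5 and left by step up to F#5.
Leap in, step out — an appoggiatura.

E5 is an appoggiatura.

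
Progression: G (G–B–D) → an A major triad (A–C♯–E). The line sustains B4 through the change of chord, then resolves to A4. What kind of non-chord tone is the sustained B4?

The harmony at that moment is A major triad (A, C♯, E); B4 is not a chord tone.
It is held over (the same pitch as the preceding B4) and left by step down to A4.
Held over from the previous chord and resolving down by step — a suspension.

B4 is a suspension.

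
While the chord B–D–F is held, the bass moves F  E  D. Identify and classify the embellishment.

E is a passing tone.

The harmony at that moment is B diminished triad (B, D, F); E is not a chord tone.
It is approached by step down from F and left by step down to D.
Step in, step out in the same direction — a passing tone.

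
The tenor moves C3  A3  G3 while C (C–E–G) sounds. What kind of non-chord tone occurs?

A3 is an appoggiatura.

The harmony at that moment is C major triad (C, E, G); A3 is not a chord tone.
It is approached by leap up from C3 and left by step down to G3.
Leap in, step out — an appoggiatura.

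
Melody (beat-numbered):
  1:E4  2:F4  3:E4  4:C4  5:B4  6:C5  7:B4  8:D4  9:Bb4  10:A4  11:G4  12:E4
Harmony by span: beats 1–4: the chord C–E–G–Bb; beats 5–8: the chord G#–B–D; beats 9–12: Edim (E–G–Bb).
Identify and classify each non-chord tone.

The harmony at that moment is C dominant seventh chord (C, E, G, Bb); F4 is not a chord tone.
It is approached by step up from E4 and left by step down to E4.
Step away and step back to the same note — a neighbor tone (upper neighbor).
The harmony at that moment is G# diminished triad (G#, B, D); C5 is not a chord tone.
It is approached by step up from B4 and left by step down to B4.
Step away and step back to the same note — a neighbor tone (upper neighbor).
The harmony at that moment is E diminished triad (E, G, Bb); A4 is not a chord tone.
It is approached by step down from Bb4 and left by step down to G4.
Step in, step out in the same direction — a passing tone.

F4 (beat 2) — neighbor tone; C5 (beat 6) — neighbor tone; A4 (beat 10) — passing tone.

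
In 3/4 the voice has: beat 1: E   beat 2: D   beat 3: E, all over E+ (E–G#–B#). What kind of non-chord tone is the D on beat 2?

The harmony at that moment is E augmented triad (E, G#, B#); D is not a chord tone.
It is approached by step down from E and left by step up to E.
Step away and step back to the same note — a neighbor tone (lower neighbor).

Lower neighbor tone.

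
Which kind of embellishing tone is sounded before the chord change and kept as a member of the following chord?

Approach: ahead of the chord change (typically by step), so it is dissonant against the current harmony. Departure: none — the same pitch is restated or held and is a chord tone of the new harmony.
Dissonant first, consonant once the harmony catches up: the note simply arrives early — an anticipation. (The reverse timing, consonant first and dissonant after the change, would be a suspension or retardation.)

Anticipation.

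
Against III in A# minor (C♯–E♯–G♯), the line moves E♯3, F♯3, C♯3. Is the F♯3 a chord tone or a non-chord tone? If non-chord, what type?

The harmony at that moment is C♯ major triad (C♯, E♯, G♯); F♯3 is not a chord tone.
It is approached by step up from E♯3 and left by leap down to C♯3.
Step in, leap out — an escape tone.

Non-chord tone — an escape tone.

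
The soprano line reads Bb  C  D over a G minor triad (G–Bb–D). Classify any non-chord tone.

C is a passing tone.

The harmony at that moment is G minor triad (G, Bb, D); C is not a chord tone.
It is approached by step up from Bb and left by step up to D.
Step in, step out in the same direction — a passing tone.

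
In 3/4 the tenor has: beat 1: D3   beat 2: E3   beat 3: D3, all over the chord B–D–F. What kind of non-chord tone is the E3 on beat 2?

Upper neighbor tone.

The harmony at that moment is B diminished triad (B, D, F); E3 is not a chord tone.
It is approached by step up from D3 and left by step down to D3.
Step away and step back to the same note — a neighbor tone (upper neighbor).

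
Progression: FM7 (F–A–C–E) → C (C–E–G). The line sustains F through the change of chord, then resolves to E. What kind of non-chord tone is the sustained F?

The harmony at that moment is C major triad (C, E, G); F is not a chord tone.
It is held over (the same pitch as the preceding F) and left by step down to E.
Held over from the previous chord and resolving down by step — a suspension.

F is a suspension.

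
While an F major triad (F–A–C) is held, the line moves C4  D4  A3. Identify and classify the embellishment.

The harmony at that moment is F major triad (F, A, C); D4 is not a chord tone.
It is approached by step up from C4 and left by leap down to A3.
Step in, leap out — an escape tone.

D4 is an escape tone.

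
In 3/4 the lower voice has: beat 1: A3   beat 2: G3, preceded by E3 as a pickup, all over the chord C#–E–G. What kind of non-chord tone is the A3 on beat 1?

The harmony at that moment is C# diminished triad (C#, E, G); A3 is not a chord tone.
It is approached by leap up from E3 and left by step down to G3.
Leap in, step out, metrically accented — an appoggiatura.

Appoggiatura.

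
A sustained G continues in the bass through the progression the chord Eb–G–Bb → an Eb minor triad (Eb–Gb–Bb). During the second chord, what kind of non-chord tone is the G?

Pedal tone (pedal point).

The harmony at that moment is Eb minor triad (Eb, Gb, Bb); G is not a chord tone.
It is held over (the same pitch as the preceding G) and then sustained as the same pitch into the next harmony.
Sustained through a change of harmony — a pedal tone.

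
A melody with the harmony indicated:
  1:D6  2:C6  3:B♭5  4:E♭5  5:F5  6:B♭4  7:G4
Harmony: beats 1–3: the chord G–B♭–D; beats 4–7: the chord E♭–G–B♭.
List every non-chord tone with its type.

The harmony at that moment is G minor triad (G, B♭, D); C6 is not a chord tone.
It is approached by step down from D6 and left by step down to B♭5.
Step in, step out in the same direction — a passing tone.
The harmony at that moment is E♭ major triad (E♭, G, B♭); F5 is not a chord tone.
It is approached by step up from E♭5 and left by leap down to B♭4.
Step in, leap out — an escape tone.

C6 (beat 2) — passing tone; F5 (beat 5) — escape tone.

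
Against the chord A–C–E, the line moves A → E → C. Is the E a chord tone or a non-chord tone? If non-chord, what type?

Chord tone (the fifth of A minor triad).

A minor triad contains A, C, E; E is the fifth, so it is a chord tone.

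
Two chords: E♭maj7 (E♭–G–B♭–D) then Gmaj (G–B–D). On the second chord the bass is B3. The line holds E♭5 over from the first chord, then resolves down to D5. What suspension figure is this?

4–3 suspension.

At the second chord the bass is B3. The suspended E♭5 lies a fourth above the bass; after resolving down by step to D5, the interval above the bass becomes a third.
Suspension figures are named by those two intervals: 4–3.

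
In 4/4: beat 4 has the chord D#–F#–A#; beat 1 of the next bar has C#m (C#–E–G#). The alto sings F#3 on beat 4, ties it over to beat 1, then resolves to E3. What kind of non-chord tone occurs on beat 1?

Suspension.

The harmony at that moment is C# minor triad (C#, E, G#); F#3 is not a chord tone.
It is held over (the same pitch as the preceding F#3) and left by step down to E3.
Held over from the previous chord and resolving down by step — a suspension.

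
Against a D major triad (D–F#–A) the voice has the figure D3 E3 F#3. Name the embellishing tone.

E3 is a passing tone.

The harmony at that moment is D major triad (D, F#, A); E3 is not a chord tone.
It is approached by step up from D3 and left by step up to F#3.
Step in, step out in the same direction — a passing tone.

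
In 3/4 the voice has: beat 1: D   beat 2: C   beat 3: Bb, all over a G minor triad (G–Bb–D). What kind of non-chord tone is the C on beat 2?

Passing tone.

The harmony at that moment is G minor triad (G, Bb, D); C is not a chord tone.
It is approached by step down from D and left by step down to Bb.
Step in, step out in the same direction — a passing tone.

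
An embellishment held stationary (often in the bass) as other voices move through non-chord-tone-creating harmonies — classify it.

Approach: none. Departure: none — a single pitch is sustained while the chords change around it, passing through harmonies that do not contain it.
No melodic motion at all; the dissonance is created entirely by the moving harmonies against the stationary note — a pedal tone (pedal point).

Pedal tone.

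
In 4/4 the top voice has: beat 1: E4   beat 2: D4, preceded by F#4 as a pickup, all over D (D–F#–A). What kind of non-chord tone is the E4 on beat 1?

The harmony at that moment is D major triad (D, F#, A); E4 is not a chord tone.
It is approached by step down from F#4 and left by step down to D4.
Step in, step out in the same direction — a passing tone.

Passing tone.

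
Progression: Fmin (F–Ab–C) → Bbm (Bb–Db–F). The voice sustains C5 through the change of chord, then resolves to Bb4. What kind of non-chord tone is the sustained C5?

The harmony at that moment is Bb minor triad (Bb, Db, F); C5 is not a chord tone.
It is held over (the same pitch as the preceding C5) and left by step down to Bb4.
Held over from the previous chord and resolving down by step — a suspension.

C5 is a suspension.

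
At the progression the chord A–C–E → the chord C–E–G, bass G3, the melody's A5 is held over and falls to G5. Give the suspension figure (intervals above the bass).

At the second chord the bass is G3. The suspended A5 lies a ninth above the bass; after resolving down by step to G5, the interval above the bass becomes an octave.
Suspension figures are named by those two intervals: 9–8.

9–8 suspension.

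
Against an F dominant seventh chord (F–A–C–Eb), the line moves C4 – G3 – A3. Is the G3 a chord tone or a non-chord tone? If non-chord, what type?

Non-chord tone — an appoggiatura.

The harmony at that moment is F dominant seventh chord (F, A, C, Eb); G3 is not a chord tone.
It is approached by leap down from C4 and left by step up to A3.
Leap in, step out — an appoggiatura.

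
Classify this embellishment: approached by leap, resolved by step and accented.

Appoggiatura.

Approach: by leap. Departure: by step. Metric position: strong.
Leap in, step out, in a metrically strong position — an appoggiatura. (It is the mirror image of the escape tone, which steps in and leaps out from a weak position.)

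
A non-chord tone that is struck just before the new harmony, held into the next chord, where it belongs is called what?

Anticipation.

Approach: ahead of the chord change (typically by step), so it is dissonant against the current harmony. Departure: none — the same pitch is restated or held and is a chord tone of the new harmony.
Dissonant first, consonant once the harmony catches up: the note simply arrives early — an anticipation. (The reverse timing, consonant first and dissonant after the change, would be a suspension or retardation.)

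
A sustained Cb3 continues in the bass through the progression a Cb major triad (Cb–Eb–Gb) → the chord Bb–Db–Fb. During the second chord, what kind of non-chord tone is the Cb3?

The harmony at that moment is Bb diminished triad (Bb, Db, Fb); Cb3 is not a chord tone.
It is held over (the same pitch as the preceding Cb3) and then sustained as the same pitch into the next harmony.
Sustained through a change of harmony — a pedal tone.

Pedal tone (pedal point).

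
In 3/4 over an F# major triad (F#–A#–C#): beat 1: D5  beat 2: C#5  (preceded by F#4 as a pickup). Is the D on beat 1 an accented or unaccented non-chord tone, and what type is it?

Accented appoggiatura.

The harmony at that moment is F# major triad (F#, A#, C#); D5 is not a chord tone.
It is approached by leap up from F#4 and left by step down to C#5.
Leap in, step out — an appoggiatura.
It falls on the downbeat, so it is accented.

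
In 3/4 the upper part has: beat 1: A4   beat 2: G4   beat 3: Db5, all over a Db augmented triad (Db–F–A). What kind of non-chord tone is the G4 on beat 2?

The harmony at that moment is Db augmented triad (Db, F, A); G4 is not a chord tone.
It is approached by step down from A4 and left by leap up to Db5.
Step in, leap out, on a weak beat — an escape tone.

Escape tone.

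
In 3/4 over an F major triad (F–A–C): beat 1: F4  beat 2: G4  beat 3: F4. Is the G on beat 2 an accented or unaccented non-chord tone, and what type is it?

The harmony at that moment is F major triad (F, A, C); G4 is not a chord tone.
It is approached by step up from F4 and left by step down to F4.
Step away and step back to the same note — a neighbor tone (upper neighbor).
It falls on a weak beat, so it is unaccented.

Unaccented neighbor tone.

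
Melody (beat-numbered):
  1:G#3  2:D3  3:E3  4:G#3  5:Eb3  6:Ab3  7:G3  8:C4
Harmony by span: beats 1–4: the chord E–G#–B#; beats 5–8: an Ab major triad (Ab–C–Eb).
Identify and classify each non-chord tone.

D3 (beat 2) — appoggiatura; G3 (beat 7) — escape tone.

The harmony at that moment is E augmented triad (E, G#, B#); D3 is not a chord tone.
It is approached by leap down from G#3 and left by step up to E3.
Leap in, step out — an appoggiatura.
The harmony at that moment is Ab major triad (Ab, C, Eb); G3 is not a chord tone.
It is approached by step down from Ab3 and left by leap up to C4.
Step in, leap out — an escape tone.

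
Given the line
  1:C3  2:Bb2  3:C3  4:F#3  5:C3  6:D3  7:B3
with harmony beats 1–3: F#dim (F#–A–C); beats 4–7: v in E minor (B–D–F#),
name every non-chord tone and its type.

Bb2 (beat 2) — neighbor tone; C3 (beat 5) — appoggiatura.

The harmony at that moment is F# diminished triad (F#, A, C); Bb2 is not a chord tone.
It is approached by step down from C3 and left by step up to C3.
Step away and step back to the same note — a neighbor tone (lower neighbor).
The harmony at that moment is B minor triad (B, D, F#); C3 is not a chord tone.
It is approached by leap down from F#3 and left by step up to D3.
Leap in, step out — an appoggiatura.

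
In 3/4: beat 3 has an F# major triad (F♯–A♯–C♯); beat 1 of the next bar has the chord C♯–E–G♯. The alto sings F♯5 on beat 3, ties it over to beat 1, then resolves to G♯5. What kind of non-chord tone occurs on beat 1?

The harmony at that moment is C♯ minor triad (C♯, E, G♯); F♯5 is not a chord tone.
It is held over (the same pitch as the preceding F♯5) and left by step up to G♯5.
Held over from the previous chord and resolving up by step — a retardation.

Retardation.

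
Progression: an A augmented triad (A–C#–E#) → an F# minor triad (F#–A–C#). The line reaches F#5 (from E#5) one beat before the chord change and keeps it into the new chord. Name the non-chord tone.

The harmony at that moment is A augmented triad (A, C#, E#); F#5 is not a chord tone.
It is approached by step up from E#5 and then sustained as the same pitch into the next harmony.
Arriving early and becoming a chord tone when the harmony changes — an anticipation.

F#5 is an anticipation.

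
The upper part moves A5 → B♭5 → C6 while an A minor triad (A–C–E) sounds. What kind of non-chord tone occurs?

B♭5 is a passing tone.

The harmony at that moment is A minor triad (A, C, E); B♭5 is not a chord tone.
It is approached by step up from A5 and left by step up to C6.
Step in, step out in the same direction — a passing tone.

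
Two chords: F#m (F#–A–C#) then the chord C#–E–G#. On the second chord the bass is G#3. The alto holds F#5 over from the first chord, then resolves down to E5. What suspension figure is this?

7–6 suspension.

At the second chord the bass is G#3. The suspended F#5 lies a seventh above the bass; after resolving down by step to E5, the interval above the bass becomes a sixth.
Suspension figures are named by those two intervals: 7–6.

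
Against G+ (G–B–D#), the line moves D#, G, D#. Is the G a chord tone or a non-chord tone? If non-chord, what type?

G augmented triad contains G, B, D#; G is the root, so it is a chord tone.

Chord tone (the root of G augmented triad).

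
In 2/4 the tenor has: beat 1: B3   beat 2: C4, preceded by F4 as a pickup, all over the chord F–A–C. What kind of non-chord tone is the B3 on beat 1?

Appoggiatura.

The harmony at that moment is F major triad (F, A, C); B3 is not a chord tone.
It is approached by leap down from F4 and left by step up to C4.
Leap in, step out, metrically accented — an appoggiatura.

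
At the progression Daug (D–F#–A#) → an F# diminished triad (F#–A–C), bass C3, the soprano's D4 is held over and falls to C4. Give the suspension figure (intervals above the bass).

9–8 suspension.

At the second chord the bass is C3. The suspended D4 lies a ninth above the bass; after resolving down by step to C4, the interval above the bass becomes an octave.
Suspension figures are named by those two intervals: 9–8.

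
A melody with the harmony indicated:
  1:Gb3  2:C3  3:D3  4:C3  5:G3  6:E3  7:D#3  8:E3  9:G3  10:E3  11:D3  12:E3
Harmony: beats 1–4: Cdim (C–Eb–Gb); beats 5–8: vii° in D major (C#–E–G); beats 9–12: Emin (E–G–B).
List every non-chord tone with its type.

D3 (beat 3) — neighbor tone; D#3 (beat 7) — neighbor tone; D3 (beat 11) — neighbor tone.

The harmony at that moment is C diminished triad (C, Eb, Gb); D3 is not a chord tone.
It is approached by step up from C3 and left by step down to C3.
Step away and step back to the same note — a neighbor tone (upper neighbor).
The harmony at that moment is C# diminished triad (C#, E, G); D#3 is not a chord tone.
It is approached by step down from E3 and left by step up to E3.
Step away and step back to the same note — a neighbor tone (lower neighbor).
The harmony at that moment is E minor triad (E, G, B); D3 is not a chord tone.
It is approached by step down from E3 and left by step up to E3.
Step away and step back to the same note — a neighbor tone (lower neighbor).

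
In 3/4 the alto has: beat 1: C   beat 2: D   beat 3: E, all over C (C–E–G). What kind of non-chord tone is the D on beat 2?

The harmony at that moment is C major triad (C, E, G); D is not a chord tone.
It is approached by step up from C and left by step up to E.
Step in, step out in the same direction — a passing tone.

Passing tone.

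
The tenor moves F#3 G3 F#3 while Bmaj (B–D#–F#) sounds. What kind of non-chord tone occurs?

G3 is a neighbor tone.

The harmony at that moment is B major triad (B, D#, F#); G3 is not a chord tone.
It is approached by step up from F#3 and left by step down to F#3.
Step away and step back to the same note — a neighbor tone (upper neighbor).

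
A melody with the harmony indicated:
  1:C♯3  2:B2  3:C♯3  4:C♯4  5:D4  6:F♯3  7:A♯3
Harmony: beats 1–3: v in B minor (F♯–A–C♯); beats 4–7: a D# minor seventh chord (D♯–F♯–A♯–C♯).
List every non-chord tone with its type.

The harmony at that moment is F♯ minor triad (F♯, A, C♯); B2 is not a chord tone.
It is approached by step down from C♯3 and left by step up to C♯3.
Step away and step back to the same note — a neighbor tone (lower neighbor).
The harmony at that moment is D♯ minor seventh chord (D♯, F♯, A♯, C♯); D4 is not a chord tone.
It is approached by step up from C♯4 and left by leap down to F♯3.
Step in, leap out — an escape tone.

B2 (beat 2) — neighbor tone; D4 (beat 5) — escape tone.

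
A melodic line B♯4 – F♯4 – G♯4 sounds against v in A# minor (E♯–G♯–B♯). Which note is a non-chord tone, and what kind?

The harmony at that moment is E♯ minor triad (E♯, G♯, B♯); F♯4 is not a chord tone.
It is approached by leap down from B♯4 and left by step up to G♯4.
Leap in, step out — an appoggiatura.

F♯4 is an appoggiatura.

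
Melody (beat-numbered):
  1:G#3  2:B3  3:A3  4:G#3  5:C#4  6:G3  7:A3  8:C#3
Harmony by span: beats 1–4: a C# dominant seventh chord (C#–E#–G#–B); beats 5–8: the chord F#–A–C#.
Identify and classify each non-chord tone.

A3 (beat 3) — passing tone; G3 (beat 6) — appoggiatura.

The harmony at that moment is C# dominant seventh chord (C#, E#, G#, B); A3 is not a chord tone.
It is approached by step down from B3 and left by step down to G#3.
Step in, step out in the same direction — a passing tone.
The harmony at that moment is F# minor triad (F#, A, C#); G3 is not a chord tone.
It is approached by leap down from C#4 and left by step up to A3.
Leap in, step out — an appoggiatura.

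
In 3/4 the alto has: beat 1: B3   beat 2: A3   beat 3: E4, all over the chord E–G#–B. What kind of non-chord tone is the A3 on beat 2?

Escape tone.

The harmony at that moment is E major triad (E, G#, B); A3 is not a chord tone.
It is approached by step down from B3 and left by leap up to E4.
Step in, leap out, on a weak beat — an escape tone.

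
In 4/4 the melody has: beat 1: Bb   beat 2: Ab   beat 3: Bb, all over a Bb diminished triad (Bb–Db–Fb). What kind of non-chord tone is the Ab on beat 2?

The harmony at that moment is Bb diminished triad (Bb, Db, Fb); Ab is not a chord tone.
It is approached by step down from Bb and left by step up to Bb.
Step away and step back to the same note — a neighbor tone (lower neighbor).

Lower neighbor tone.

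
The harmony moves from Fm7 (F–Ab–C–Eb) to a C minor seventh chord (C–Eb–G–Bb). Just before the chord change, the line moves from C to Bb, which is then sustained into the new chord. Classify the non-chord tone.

The harmony at that moment is F minor seventh chord (F, Ab, C, Eb); Bb is not a chord tone.
It is approached by step down from C and then sustained as the same pitch into the next harmony.
Arriving early and becoming a chord tone when the harmony changes — an anticipation.

Bb is an anticipation.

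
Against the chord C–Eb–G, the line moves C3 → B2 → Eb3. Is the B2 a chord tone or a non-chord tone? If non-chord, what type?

Non-chord tone — an escape tone.

The harmony at that moment is C minor triad (C, Eb, G); B2 is not a chord tone.
It is approached by step down from C3 and left by leap up to Eb3.
Step in, leap out — an escape tone.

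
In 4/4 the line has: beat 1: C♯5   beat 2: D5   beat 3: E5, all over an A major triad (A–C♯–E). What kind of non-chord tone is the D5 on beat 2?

The harmony at that moment is A major triad (A, C♯, E); D5 is not a chord tone.
It is approached by step up from C♯5 and left by step up to E5.
Step in, step out in the same direction — a passing tone.

Passing tone.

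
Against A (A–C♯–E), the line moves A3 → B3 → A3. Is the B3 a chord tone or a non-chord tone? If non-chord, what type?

The harmony at that moment is A major triad (A, C♯, E); B3 is not a chord tone.
It is approached by step up from A3 and left by step down to A3.
Step away and step back to the same note — a neighbor tone (upper neighbor).

Non-chord tone — a neighbor tone.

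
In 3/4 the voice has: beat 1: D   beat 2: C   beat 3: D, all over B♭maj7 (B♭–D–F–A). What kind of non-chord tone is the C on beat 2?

Lower neighbor tone.

The harmony at that moment is B♭ major seventh chord (B♭, D, F, A); C is not a chord tone.
It is approached by step down from D and left by step up to D.
Step away and step back to the same note — a neighbor tone (lower neighbor).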